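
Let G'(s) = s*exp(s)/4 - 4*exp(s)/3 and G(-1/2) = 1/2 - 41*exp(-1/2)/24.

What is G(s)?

G(s) = (3*s - 19)*exp(s)/12 + 1/2

Recognize the product-rule pattern: G'(s) = u'v + uv' with u = s/4 - 19/12, v = exp(s), so integration by parts undoes it.
A general antiderivative is (3*s - 19)*exp(s)/12 + C.
The condition gives C = 1/2 - 41*exp(-1/2)/24 - (-41*exp(-1/2)/24) = 1/2.
So G(s) = (3*s - 19)*exp(s)/12 + 1/2.
Check: d/ds[(3*s - 19)*exp(s)/12 + 1/2] = s*exp(s)/4 - 4*exp(s)/3 = G'(s).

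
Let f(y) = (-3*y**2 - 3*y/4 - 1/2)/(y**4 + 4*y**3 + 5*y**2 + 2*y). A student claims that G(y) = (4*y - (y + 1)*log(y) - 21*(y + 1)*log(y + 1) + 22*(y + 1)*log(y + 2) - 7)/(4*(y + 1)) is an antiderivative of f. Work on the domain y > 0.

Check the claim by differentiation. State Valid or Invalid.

Valid. The derivative of G reproduces f.

d/dy[G] = (-12*y**2 - 3*y - 2)/(4*y**4 + 16*y**3 + 20*y**2 + 8*y)
This equals f(y) exactly, so the claim holds.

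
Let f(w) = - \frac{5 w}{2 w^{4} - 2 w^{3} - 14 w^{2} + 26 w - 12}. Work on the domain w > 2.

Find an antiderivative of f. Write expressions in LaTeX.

An antiderivative is F(w) = - \log{\left(w - 2 \right)} + \frac{35 \log{\left(w - 1 \right)}}{32} - \frac{3 \log{\left(w + 3 \right)}}{32} - \frac{5}{8 w - 8}.

The denominator factors as 2 \left(w - 2\right) \left(w - 1\right)^{2} \left(w + 3\right); partial fractions split f into directly integrable pieces: - \frac{3}{32 \left(w + 3\right)} + \frac{35}{32 \left(w - 1\right)} + \frac{5}{8 \left(w - 1\right)^{2}} - \frac{1}{w - 2}.
Check: d/dw[- \log{\left(w - 2 \right)} + \frac{35 \log{\left(w - 1 \right)}}{32} - \frac{3 \log{\left(w + 3 \right)}}{32} - \frac{5}{8 w - 8}] = - \frac{5 w}{2 w^{4} - 2 w^{3} - 14 w^{2} + 26 w - 12} = f(w).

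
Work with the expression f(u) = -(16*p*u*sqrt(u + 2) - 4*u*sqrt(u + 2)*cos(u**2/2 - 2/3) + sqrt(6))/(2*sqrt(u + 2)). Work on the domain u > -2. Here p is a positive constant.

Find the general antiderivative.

Recover f(u) by differentiating a candidate F(u); any mismatch rules it out.
Check: d/du[-4*p*u**2 - 2*sqrt(3*u/2 + 3) + 2*sin(u**2/2 - 2/3)] = (-16*p*u*sqrt(u + 2) + 4*u*sqrt(u + 2)*cos(u**2/2 - 2/3) - sqrt(6))/(2*sqrt(u + 2)), which equals f(u).

F(u) = -4*p*u**2 - 2*sqrt(3*u/2 + 3) + 2*sin(u**2/2 - 2/3) + C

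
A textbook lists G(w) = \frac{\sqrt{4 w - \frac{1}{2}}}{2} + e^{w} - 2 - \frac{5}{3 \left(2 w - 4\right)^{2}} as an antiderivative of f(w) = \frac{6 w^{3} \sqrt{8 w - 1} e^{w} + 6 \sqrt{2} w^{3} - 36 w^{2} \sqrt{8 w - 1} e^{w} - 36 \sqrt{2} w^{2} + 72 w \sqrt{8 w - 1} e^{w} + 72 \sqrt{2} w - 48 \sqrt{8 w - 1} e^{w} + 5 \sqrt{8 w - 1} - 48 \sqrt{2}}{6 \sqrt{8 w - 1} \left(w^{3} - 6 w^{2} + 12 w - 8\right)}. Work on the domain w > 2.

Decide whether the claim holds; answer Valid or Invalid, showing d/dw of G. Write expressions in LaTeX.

Valid - the claim checks out under differentiation.

d/dw[G] = \frac{6 w^{3} \sqrt{8 w - 1} e^{w} + 6 \sqrt{2} w^{3} - 36 w^{2} \sqrt{8 w - 1} e^{w} - 36 \sqrt{2} w^{2} + 72 w \sqrt{8 w - 1} e^{w} + 72 \sqrt{2} w - 48 \sqrt{8 w - 1} e^{w} + 5 \sqrt{8 w - 1} - 48 \sqrt{2}}{6 w^{3} \sqrt{8 w - 1} - 36 w^{2} \sqrt{8 w - 1} + 72 w \sqrt{8 w - 1} - 48 \sqrt{8 w - 1}}
This equals f(w) exactly, so the claim holds.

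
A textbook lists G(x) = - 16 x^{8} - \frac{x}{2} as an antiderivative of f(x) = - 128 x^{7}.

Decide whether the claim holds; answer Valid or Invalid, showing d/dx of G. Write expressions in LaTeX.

Invalid: d/dx[G] - f = - \frac{1}{2}, which is not 0.

d/dx[G] = - 128 x^{7} - \frac{1}{2}
d/dx[G] - f(x) = - \frac{1}{2} != 0.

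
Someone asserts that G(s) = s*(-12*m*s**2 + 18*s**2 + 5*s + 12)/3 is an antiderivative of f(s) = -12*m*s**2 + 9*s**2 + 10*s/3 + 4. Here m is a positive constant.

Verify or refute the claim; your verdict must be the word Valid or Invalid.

Invalid: d/ds[G] - f = 9*s**2, which is not 0.

d/ds[G] = -12*m*s**2 + 18*s**2 + 10*s/3 + 4
d/ds[G] - f(s) = 9*s**2 != 0.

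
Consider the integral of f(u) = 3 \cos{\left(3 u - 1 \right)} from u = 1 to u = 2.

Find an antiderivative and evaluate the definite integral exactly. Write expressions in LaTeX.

Since d/du undoes antidifferentiation here, F'(u) = f(u) is required of F(u).
F(u) = \sin{\left(3 u - 1 \right)} is an antiderivative of f.
Check: d/du[\sin{\left(3 u - 1 \right)}] = 3 \cos{\left(3 u - 1 \right)} = f(u).
F(2) = \sin{\left(5 \right)}; F(1) = \sin{\left(2 \right)}.
Integral = F(2) - F(1) = \sin{\left(5 \right)} - \sin{\left(2 \right)}.

Antiderivative: F(u) = \sin{\left(3 u - 1 \right)}; value = \sin{\left(5 \right)} - \sin{\left(2 \right)}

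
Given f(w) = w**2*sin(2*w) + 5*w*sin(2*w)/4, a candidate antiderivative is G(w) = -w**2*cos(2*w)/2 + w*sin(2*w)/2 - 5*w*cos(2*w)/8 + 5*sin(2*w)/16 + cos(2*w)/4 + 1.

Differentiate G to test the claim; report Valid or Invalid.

Valid. The derivative of G reproduces f.

d/dw[G] = w**2*sin(2*w) + 5*w*sin(2*w)/4
This equals f(w) exactly, so the claim holds.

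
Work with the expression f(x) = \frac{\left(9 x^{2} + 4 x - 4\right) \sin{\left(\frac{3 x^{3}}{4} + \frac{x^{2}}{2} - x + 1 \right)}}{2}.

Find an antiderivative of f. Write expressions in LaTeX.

An antiderivative is F(x) = - 2 \cos{\left(\frac{3 x^{3}}{4} + \frac{x^{2}}{2} - x + 1 \right)}.

f matches the chain-rule pattern g'(h)*h' with inner function h(x) = \frac{3 x^{3}}{4} + \frac{x^{2}}{2} - x + 1; substituting u = h(x) collapses the integral.
Check: d/dx[- 2 \cos{\left(\frac{3 x^{3}}{4} + \frac{x^{2}}{2} - x + 1 \right)}] = \frac{9 x^{2} \sin{\left(\frac{3 x^{3}}{4} + \frac{x^{2}}{2} - x + 1 \right)}}{2} + 2 x \sin{\left(\frac{3 x^{3}}{4} + \frac{x^{2}}{2} - x + 1 \right)} - 2 \sin{\left(\frac{3 x^{3}}{4} + \frac{x^{2}}{2} - x + 1 \right)}, which equals f(x).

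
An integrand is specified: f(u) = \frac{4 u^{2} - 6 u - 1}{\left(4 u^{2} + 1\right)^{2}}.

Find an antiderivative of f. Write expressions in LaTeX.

Recognize the product-rule pattern: f = v'r + vr' with v = \frac{1}{4 u^{2} + 1}, r = \frac{3}{4} - u, so integration by parts undoes it.
Check: d/du[\frac{\frac{3}{4} - u}{4 u^{2} + 1}] = \frac{4 u^{2} - 6 u - 1}{16 u^{4} + 8 u^{2} + 1}, which equals f(u).

An antiderivative is F(u) = \frac{\frac{3}{4} - u}{4 u^{2} + 1}.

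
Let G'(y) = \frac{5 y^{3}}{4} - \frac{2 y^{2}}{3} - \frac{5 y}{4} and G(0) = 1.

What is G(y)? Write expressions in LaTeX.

G(y) = \frac{5 y^{4}}{16} - \frac{2 y^{3}}{9} - \frac{5 y^{2}}{8} + 1

The integrand splits into summands that can be handled one at a time.
A general antiderivative is \frac{5 y^{4}}{16} - \frac{2 y^{3}}{9} - \frac{5 y^{2}}{8} + C.
The condition gives C = 1 - (0) = 1.
So G(y) = \frac{5 y^{4}}{16} - \frac{2 y^{3}}{9} - \frac{5 y^{2}}{8} + 1.
Check: d/dy[\frac{5 y^{4}}{16} - \frac{2 y^{3}}{9} - \frac{5 y^{2}}{8} + 1] = \frac{5 y^{3}}{4} - \frac{2 y^{2}}{3} - \frac{5 y}{4} = G'(y).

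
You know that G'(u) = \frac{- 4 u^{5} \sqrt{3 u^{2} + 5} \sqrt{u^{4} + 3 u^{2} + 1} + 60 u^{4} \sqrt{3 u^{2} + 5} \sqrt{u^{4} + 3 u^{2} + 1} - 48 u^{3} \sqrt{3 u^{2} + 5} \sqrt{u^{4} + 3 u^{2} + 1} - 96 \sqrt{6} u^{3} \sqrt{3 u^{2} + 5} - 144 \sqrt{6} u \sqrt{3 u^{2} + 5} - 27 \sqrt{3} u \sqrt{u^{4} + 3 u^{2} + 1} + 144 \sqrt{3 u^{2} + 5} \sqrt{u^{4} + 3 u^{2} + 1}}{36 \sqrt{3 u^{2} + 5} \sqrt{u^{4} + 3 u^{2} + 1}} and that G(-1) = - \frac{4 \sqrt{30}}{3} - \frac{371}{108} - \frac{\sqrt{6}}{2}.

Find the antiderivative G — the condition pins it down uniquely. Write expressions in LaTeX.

G(u) = - \frac{2 u^{6} - 36 u^{5} + 36 u^{4} - 432 u + 27 \sqrt{3} \sqrt{3 u^{2} + 5} + 144 \sqrt{6} \sqrt{u^{4} + 3 u^{2} + 1} - 135}{108}

Recover the given G'(u) by differentiating a candidate G(u); any mismatch rules it out.
A general antiderivative is - \frac{u^{6}}{54} + \frac{u^{5}}{3} - \frac{u^{4}}{3} + 4 u - \frac{3 \sqrt{u^{2} + \frac{5}{3}}}{4} - 4 \sqrt{\frac{2 u^{4}}{3} + 2 u^{2} + \frac{2}{3}} + \frac{1}{4} + C.
The condition gives C = - \frac{4 \sqrt{30}}{3} - \frac{371}{108} - \frac{\sqrt{6}}{2} - (- \frac{4 \sqrt{30}}{3} - \frac{479}{108} - \frac{\sqrt{6}}{2}) = 1.
So G(u) = - \frac{2 u^{6} - 36 u^{5} + 36 u^{4} - 432 u + 27 \sqrt{3} \sqrt{3 u^{2} + 5} + 144 \sqrt{6} \sqrt{u^{4} + 3 u^{2} + 1} - 135}{108}.
Check: d/du[- \frac{2 u^{6} - 36 u^{5} + 36 u^{4} - 432 u + 27 \sqrt{3} \sqrt{3 u^{2} + 5} + 144 \sqrt{6} \sqrt{u^{4} + 3 u^{2} + 1} - 135}{108}] = \frac{- 4 u^{5} \sqrt{3 u^{2} + 5} \sqrt{u^{4} + 3 u^{2} + 1} + 60 u^{4} \sqrt{3 u^{2} + 5} \sqrt{u^{4} + 3 u^{2} + 1} - 48 u^{3} \sqrt{3 u^{2} + 5} \sqrt{u^{4} + 3 u^{2} + 1} - 96 \sqrt{6} u^{3} \sqrt{3 u^{2} + 5} - 144 \sqrt{6} u \sqrt{3 u^{2} + 5} - 27 \sqrt{3} u \sqrt{u^{4} + 3 u^{2} + 1} + 144 \sqrt{3 u^{2} + 5} \sqrt{u^{4} + 3 u^{2} + 1}}{36 \sqrt{3 u^{2} + 5} \sqrt{u^{4} + 3 u^{2} + 1}} = G'(u).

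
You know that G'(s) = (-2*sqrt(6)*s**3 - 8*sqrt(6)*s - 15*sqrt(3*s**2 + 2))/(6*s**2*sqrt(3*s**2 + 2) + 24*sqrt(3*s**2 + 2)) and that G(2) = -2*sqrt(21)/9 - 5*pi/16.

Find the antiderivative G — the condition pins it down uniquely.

Check a candidate G(s) by differentiating: d/ds[G] must match the given G'(s).
A general antiderivative is -sqrt(2*s**2 + 4/3)/3 - 5*atan(s/2)/4 + C.
The condition gives C = -2*sqrt(21)/9 - 5*pi/16 - (-2*sqrt(21)/9 - 5*pi/16) = 0.
So G(s) = sqrt(3)*(-4*sqrt(2)*sqrt(3*s**2 + 2) - 15*sqrt(3)*atan(s/2))/36.
Check: d/ds[sqrt(3)*(-4*sqrt(2)*sqrt(3*s**2 + 2) - 15*sqrt(3)*atan(s/2))/36] = (-2*sqrt(6)*s**3 - 8*sqrt(6)*s - 15*sqrt(3*s**2 + 2))/(6*s**2*sqrt(3*s**2 + 2) + 24*sqrt(3*s**2 + 2)) = G'(s).

G(s) = sqrt(3)*(-4*sqrt(2)*sqrt(3*s**2 + 2) - 15*sqrt(3)*atan(s/2))/36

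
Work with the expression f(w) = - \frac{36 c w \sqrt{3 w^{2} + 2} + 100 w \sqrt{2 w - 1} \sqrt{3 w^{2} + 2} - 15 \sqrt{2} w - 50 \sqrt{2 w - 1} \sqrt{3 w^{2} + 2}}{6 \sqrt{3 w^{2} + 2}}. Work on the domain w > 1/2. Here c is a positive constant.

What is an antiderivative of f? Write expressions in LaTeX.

Check any antiderivative F(w) by computing F'(w) and comparing it with f(w).
Check: d/dw[\frac{- 18 c w^{2} - 10 \left(2 w - 1\right)^{\frac{5}{2}} + 5 \sqrt{2} \sqrt{3 w^{2} + 2}}{6}] = \frac{- 36 c w \sqrt{3 w^{2} + 2} - 100 w \sqrt{2 w - 1} \sqrt{3 w^{2} + 2} + 15 \sqrt{2} w + 50 \sqrt{2 w - 1} \sqrt{3 w^{2} + 2}}{6 \sqrt{3 w^{2} + 2}}, which equals f(w).

An antiderivative is F(w) = \frac{- 18 c w^{2} - 10 \left(2 w - 1\right)^{\frac{5}{2}} + 5 \sqrt{2} \sqrt{3 w^{2} + 2}}{6}.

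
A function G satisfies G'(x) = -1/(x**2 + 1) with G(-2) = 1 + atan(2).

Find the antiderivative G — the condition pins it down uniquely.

G(x) = 1 - atan(x)

Whatever form G(x) takes, its d/dx must return the stated G'(x).
A general antiderivative is -atan(x) + C.
The condition gives C = 1 + atan(2) - (atan(2)) = 1.
So G(x) = 1 - atan(x).
Check: d/dx[1 - atan(x)] = -1/(x**2 + 1) = G'(x).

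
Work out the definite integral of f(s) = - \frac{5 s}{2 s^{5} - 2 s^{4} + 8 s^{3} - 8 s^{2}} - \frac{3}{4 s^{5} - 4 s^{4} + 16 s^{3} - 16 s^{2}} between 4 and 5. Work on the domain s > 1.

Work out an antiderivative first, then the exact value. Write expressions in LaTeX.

The denominator factors as 4 s^{2} \left(s - 1\right) \left(s^{2} + 4\right); partial fractions split f into directly integrable pieces: - \frac{13 s - 37}{80 \left(s^{2} + 4\right)} - \frac{13}{20 \left(s - 1\right)} + \frac{13}{16 s} + \frac{3}{16 s^{2}}.
F(s) = \frac{130 s \log{\left(s \right)} - 104 s \log{\left(s - 1 \right)} - 13 s \log{\left(s^{2} + 4 \right)} + 37 s \operatorname{atan}{\left(\frac{s}{2} \right)} - 30}{160 s} is an antiderivative of f.
Check: d/ds[\frac{130 s \log{\left(s \right)} - 104 s \log{\left(s - 1 \right)} - 13 s \log{\left(s^{2} + 4 \right)} + 37 s \operatorname{atan}{\left(\frac{s}{2} \right)} - 30}{160 s}] = \frac{- 10 s - 3}{4 s^{5} - 4 s^{4} + 16 s^{3} - 16 s^{2}}, which equals f(s).
F(5) = - \frac{13 \log{\left(4 \right)}}{20} - \frac{13 \log{\left(29 \right)}}{160} - \frac{3}{80} + \frac{37 \operatorname{atan}{\left(\frac{5}{2} \right)}}{160} + \frac{13 \log{\left(5 \right)}}{16}; F(4) = - \frac{13 \log{\left(3 \right)}}{20} - \frac{13 \log{\left(20 \right)}}{160} - \frac{3}{64} + \frac{37 \operatorname{atan}{\left(2 \right)}}{160} + \frac{13 \log{\left(4 \right)}}{16}.
Integral = F(5) - F(4) = - \frac{117 \log{\left(4 \right)}}{80} - \frac{13 \log{\left(29 \right)}}{160} - \frac{37 \operatorname{atan}{\left(2 \right)}}{160} + \frac{3}{320} + \frac{13 \log{\left(20 \right)}}{160} + \frac{37 \operatorname{atan}{\left(\frac{5}{2} \right)}}{160} + \frac{13 \log{\left(3 \right)}}{20} + \frac{13 \log{\left(5 \right)}}{16}.

Antiderivative: F(s) = \frac{130 s \log{\left(s \right)} - 104 s \log{\left(s - 1 \right)} - 13 s \log{\left(s^{2} + 4 \right)} + 37 s \operatorname{atan}{\left(\frac{s}{2} \right)} - 30}{160 s}; value = - \frac{117 \log{\left(4 \right)}}{80} - \frac{13 \log{\left(29 \right)}}{160} - \frac{37 \operatorname{atan}{\left(2 \right)}}{160} + \frac{3}{320} + \frac{13 \log{\left(20 \right)}}{160} + \frac{37 \operatorname{atan}{\left(\frac{5}{2} \right)}}{160} + \frac{13 \log{\left(3 \right)}}{20} + \frac{13 \log{\left(5 \right)}}{16}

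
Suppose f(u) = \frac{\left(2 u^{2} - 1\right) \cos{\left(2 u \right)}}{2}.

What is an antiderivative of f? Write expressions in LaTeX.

An antiderivative is F(u) = \frac{u^{2} \sin{\left(2 u \right)}}{2} + \frac{u \cos{\left(2 u \right)}}{2} - \frac{\sin{\left(2 u \right)}}{2}.

An antiderivative F(u) passes only if d/du[F] lands on f(u) exactly.
Check: d/du[\frac{u^{2} \sin{\left(2 u \right)}}{2} + \frac{u \cos{\left(2 u \right)}}{2} - \frac{\sin{\left(2 u \right)}}{2}] = u^{2} \cos{\left(2 u \right)} - \frac{\cos{\left(2 u \right)}}{2}, which equals f(u).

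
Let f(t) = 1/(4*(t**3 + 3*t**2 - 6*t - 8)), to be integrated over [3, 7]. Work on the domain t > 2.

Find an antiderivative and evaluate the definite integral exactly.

Factor the denominator (4*(t - 2)*(t + 1)*(t + 4)) and decompose: f = 1/(72*(t + 4)) - 1/(36*(t + 1)) + 1/(72*(t - 2)); each piece integrates to a log, atan, or power term.
F(t) = -log(t + 1)/36 + log(t**2 + 2*t - 8)/72 is an antiderivative of f.
Check: d/dt[-log(t + 1)/36 + log(t**2 + 2*t - 8)/72] = 1/(4*t**3 + 12*t**2 - 24*t - 32), which equals f(t).
F(7) = -log(8)/36 + log(55)/72; F(3) = -log(4)/36 + log(7)/72.
Integral = F(7) - F(3) = -log(8)/36 - log(7)/72 + log(4)/36 + log(55)/72.

Antiderivative: F(t) = -log(t + 1)/36 + log(t**2 + 2*t - 8)/72; value = -log(8)/36 - log(7)/72 + log(4)/36 + log(55)/72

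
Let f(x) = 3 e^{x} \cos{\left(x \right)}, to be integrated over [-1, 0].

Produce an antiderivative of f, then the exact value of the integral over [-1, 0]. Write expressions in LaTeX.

For F(x) to be correct the identity F'(x) - f(x) = 0 must hold.
F(x) = \frac{3 \left(\sin{\left(x \right)} + \cos{\left(x \right)}\right) e^{x}}{2} is an antiderivative of f.
Check: d/dx[\frac{3 \left(\sin{\left(x \right)} + \cos{\left(x \right)}\right) e^{x}}{2}] = 3 e^{x} \cos{\left(x \right)} = f(x).
F(0) = \frac{3}{2}; F(-1) = - \frac{3 \sin{\left(1 \right)}}{2 e} + \frac{3 \cos{\left(1 \right)}}{2 e}.
Integral = F(0) - F(-1) = - \frac{3 \cos{\left(1 \right)}}{2 e} + \frac{3 \sin{\left(1 \right)}}{2 e} + \frac{3}{2}.

Antiderivative: F(x) = \frac{3 \left(\sin{\left(x \right)} + \cos{\left(x \right)}\right) e^{x}}{2}; value = - \frac{3 \cos{\left(1 \right)}}{2 e} + \frac{3 \sin{\left(1 \right)}}{2 e} + \frac{3}{2}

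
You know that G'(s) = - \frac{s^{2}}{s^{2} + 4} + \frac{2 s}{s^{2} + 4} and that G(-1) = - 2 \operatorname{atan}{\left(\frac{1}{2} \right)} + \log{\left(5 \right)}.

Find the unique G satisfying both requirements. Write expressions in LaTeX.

Integrate term by term and add the pieces.
A general antiderivative is - s + \log{\left(s^{2} + 4 \right)} + 2 \operatorname{atan}{\left(\frac{s}{2} \right)} + C.
The condition gives C = - 2 \operatorname{atan}{\left(\frac{1}{2} \right)} + \log{\left(5 \right)} - (- 2 \operatorname{atan}{\left(\frac{1}{2} \right)} + 1 + \log{\left(5 \right)}) = -1.
So G(s) = - s + \log{\left(s^{2} + 4 \right)} + 2 \operatorname{atan}{\left(\frac{s}{2} \right)} - 1.
Check: d/ds[- s + \log{\left(s^{2} + 4 \right)} + 2 \operatorname{atan}{\left(\frac{s}{2} \right)} - 1] = \frac{- s^{2} + 2 s}{s^{2} + 4}, which equals G'(s).

G(s) = - s + \log{\left(s^{2} + 4 \right)} + 2 \operatorname{atan}{\left(\frac{s}{2} \right)} - 1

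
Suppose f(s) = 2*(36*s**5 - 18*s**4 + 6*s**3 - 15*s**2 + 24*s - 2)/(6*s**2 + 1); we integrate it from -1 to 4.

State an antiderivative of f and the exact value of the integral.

Antiderivative: F(s) = 3*s**4 - 2*s**3 - 4*s + 4*log(4*s**2 + 2/3); value = -4*log(14/3) + 4*log(194/3) + 615

Whatever form F(s) takes, F'(s) = f(s) is non-negotiable.
F(s) = 3*s**4 - 2*s**3 - 4*s + 4*log(4*s**2 + 2/3) is an antiderivative of f.
Check: d/ds[3*s**4 - 2*s**3 - 4*s + 4*log(4*s**2 + 2/3)] = (72*s**5 - 36*s**4 + 12*s**3 - 30*s**2 + 48*s - 4)/(6*s**2 + 1), which equals f(s).
F(4) = 4*log(194/3) + 624; F(-1) = 4*log(14/3) + 9.
Integral = F(4) - F(-1) = -4*log(14/3) + 4*log(194/3) + 615.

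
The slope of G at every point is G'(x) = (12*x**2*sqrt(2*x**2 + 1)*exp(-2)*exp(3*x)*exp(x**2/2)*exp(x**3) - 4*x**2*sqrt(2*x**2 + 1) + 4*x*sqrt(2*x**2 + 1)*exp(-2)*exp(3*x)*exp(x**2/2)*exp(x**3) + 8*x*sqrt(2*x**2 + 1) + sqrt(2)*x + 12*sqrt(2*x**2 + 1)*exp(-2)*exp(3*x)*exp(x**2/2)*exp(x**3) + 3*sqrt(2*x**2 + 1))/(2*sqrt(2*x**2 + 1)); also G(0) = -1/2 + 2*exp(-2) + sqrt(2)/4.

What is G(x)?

G(x) = -(8*x**3 - 24*x**2 - 18*x - 3*sqrt(2)*sqrt(2*x**2 + 1) - 24*exp(-2)*exp(3*x)*exp(x**2/2)*exp(x**3) + 6)/12

A candidate passes only if d/dx[G] lands on the given G'(x) exactly.
A general antiderivative is -2*x**3/3 + 2*x**2 + 3*x/2 + sqrt(4*x**2 + 2)/4 + 2*exp(x**3 + x**2/2 + 3*x - 2) + 1/2 + C.
The condition gives C = -1/2 + 2*exp(-2) + sqrt(2)/4 - (2*exp(-2) + sqrt(2)/4 + 1/2) = -1.
So G(x) = -(8*x**3 - 24*x**2 - 18*x - 3*sqrt(2)*sqrt(2*x**2 + 1) - 24*exp(-2)*exp(3*x)*exp(x**2/2)*exp(x**3) + 6)/12.
Check: d/dx[-(8*x**3 - 24*x**2 - 18*x - 3*sqrt(2)*sqrt(2*x**2 + 1) - 24*exp(-2)*exp(3*x)*exp(x**2/2)*exp(x**3) + 6)/12] = (12*x**2*sqrt(2*x**2 + 1)*exp(3*x)*exp(x**2/2)*exp(x**3) - 4*x**2*sqrt(2*x**2 + 1)*exp(2) + 4*x*sqrt(2*x**2 + 1)*exp(3*x)*exp(x**2/2)*exp(x**3) + 8*x*sqrt(2*x**2 + 1)*exp(2) + sqrt(2)*x*exp(2) + 12*sqrt(2*x**2 + 1)*exp(3*x)*exp(x**2/2)*exp(x**3) + 3*sqrt(2*x**2 + 1)*exp(2))*exp(-2)/(2*sqrt(2*x**2 + 1)), which equals G'(x).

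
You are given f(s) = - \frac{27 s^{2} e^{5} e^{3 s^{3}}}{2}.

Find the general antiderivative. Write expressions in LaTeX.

f matches the chain-rule pattern g'(h)*h' with inner function h(s) = 3 s^{3} + 5; substituting u = h(s) collapses the integral.
Check: d/ds[- \frac{3 e^{3 s^{3} + 5}}{2}] = - \frac{27 s^{2} e^{5} e^{3 s^{3}}}{2} = f(s).

F(s) = - \frac{3 e^{3 s^{3} + 5}}{2} + C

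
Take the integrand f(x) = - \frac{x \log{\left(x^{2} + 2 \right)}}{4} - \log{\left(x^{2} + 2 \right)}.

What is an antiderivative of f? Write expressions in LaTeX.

An antiderivative is F(x) = - \frac{x^{2} \log{\left(x^{2} + 2 \right)}}{8} + \frac{x^{2}}{8} - x \log{\left(x^{2} + 2 \right)} + 2 x - \frac{\log{\left(x^{2} + 2 \right)}}{4} - 2 \sqrt{2} \operatorname{atan}{\left(\frac{\sqrt{2} x}{2} \right)}.

Integrate term by term and add the pieces.
Check: d/dx[- \frac{x^{2} \log{\left(x^{2} + 2 \right)}}{8} + \frac{x^{2}}{8} - x \log{\left(x^{2} + 2 \right)} + 2 x - \frac{\log{\left(x^{2} + 2 \right)}}{4} - 2 \sqrt{2} \operatorname{atan}{\left(\frac{\sqrt{2} x}{2} \right)}] = - \frac{x \log{\left(x^{2} + 2 \right)}}{4} - \log{\left(x^{2} + 2 \right)} = f(x).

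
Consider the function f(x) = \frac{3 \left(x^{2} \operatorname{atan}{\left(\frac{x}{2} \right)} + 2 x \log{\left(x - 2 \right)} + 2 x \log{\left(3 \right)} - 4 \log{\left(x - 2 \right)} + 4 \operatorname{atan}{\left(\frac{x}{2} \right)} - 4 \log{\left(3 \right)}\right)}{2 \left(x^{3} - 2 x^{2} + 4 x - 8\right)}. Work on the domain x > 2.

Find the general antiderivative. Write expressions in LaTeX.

f has the shape u'v + uv' for u = \frac{3 \operatorname{atan}{\left(\frac{x}{2} \right)}}{2} and v = \log{\left(3 x - 6 \right)} — it is the derivative of the product u*v.
Check: d/dx[\frac{3 \log{\left(3 x - 6 \right)} \operatorname{atan}{\left(\frac{x}{2} \right)}}{2}] = \frac{3 x^{2} \operatorname{atan}{\left(\frac{x}{2} \right)} + 6 x \log{\left(x - 2 \right)} + 6 x \log{\left(3 \right)} - 12 \log{\left(x - 2 \right)} + 12 \operatorname{atan}{\left(\frac{x}{2} \right)} - 12 \log{\left(3 \right)}}{2 x^{3} - 4 x^{2} + 8 x - 16}, which equals f(x).

F(x) = \frac{3 \log{\left(3 x - 6 \right)} \operatorname{atan}{\left(\frac{x}{2} \right)}}{2} + C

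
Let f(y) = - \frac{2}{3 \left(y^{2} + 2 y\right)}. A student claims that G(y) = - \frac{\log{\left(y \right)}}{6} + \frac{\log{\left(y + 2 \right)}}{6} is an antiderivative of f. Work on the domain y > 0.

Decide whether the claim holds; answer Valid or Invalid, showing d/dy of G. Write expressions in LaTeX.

d/dy[G] = - \frac{1}{3 y^{2} + 6 y}
d/dy[G] - f(y) = \frac{1}{3 y^{2} + 6 y} != 0.

Invalid: d/dy[G] - f = \frac{1}{3 y^{2} + 6 y}, which is not 0.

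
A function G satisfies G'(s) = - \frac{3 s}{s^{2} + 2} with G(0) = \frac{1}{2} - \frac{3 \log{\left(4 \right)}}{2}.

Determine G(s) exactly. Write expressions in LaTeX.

G'(s) matches the chain-rule pattern g'(h)*h' with inner function h(s) = 2 s^{2} + 4; substituting u = h(s) collapses the integral.
A general antiderivative is - \frac{3 \log{\left(2 s^{2} + 4 \right)}}{2} + C.
The condition gives C = \frac{1}{2} - \frac{3 \log{\left(4 \right)}}{2} - (- \frac{3 \log{\left(4 \right)}}{2}) = \frac{1}{2}.
So G(s) = - \frac{3 \log{\left(2 s^{2} + 4 \right)} - 1}{2}.
Check: d/ds[- \frac{3 \log{\left(2 s^{2} + 4 \right)} - 1}{2}] = - \frac{3 s}{s^{2} + 2} = G'(s).

G(s) = - \frac{3 \log{\left(2 s^{2} + 4 \right)} - 1}{2}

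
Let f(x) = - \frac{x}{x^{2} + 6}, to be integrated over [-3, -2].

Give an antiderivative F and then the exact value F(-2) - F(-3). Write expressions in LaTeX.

f matches the chain-rule pattern g'(h)*h' with inner function h(x) = x^{2} + 6; substituting u = h(x) collapses the integral.
F(x) = - \frac{\log{\left(x^{2} + 6 \right)}}{2} is an antiderivative of f.
Check: d/dx[- \frac{\log{\left(x^{2} + 6 \right)}}{2}] = - \frac{x}{x^{2} + 6} = f(x).
F(-2) = - \frac{\log{\left(10 \right)}}{2}; F(-3) = - \frac{\log{\left(15 \right)}}{2}.
Integral = F(-2) - F(-3) = - \frac{\log{\left(10 \right)}}{2} + \frac{\log{\left(15 \right)}}{2}.

Antiderivative: F(x) = - \frac{\log{\left(x^{2} + 6 \right)}}{2}; value = - \frac{\log{\left(10 \right)}}{2} + \frac{\log{\left(15 \right)}}{2}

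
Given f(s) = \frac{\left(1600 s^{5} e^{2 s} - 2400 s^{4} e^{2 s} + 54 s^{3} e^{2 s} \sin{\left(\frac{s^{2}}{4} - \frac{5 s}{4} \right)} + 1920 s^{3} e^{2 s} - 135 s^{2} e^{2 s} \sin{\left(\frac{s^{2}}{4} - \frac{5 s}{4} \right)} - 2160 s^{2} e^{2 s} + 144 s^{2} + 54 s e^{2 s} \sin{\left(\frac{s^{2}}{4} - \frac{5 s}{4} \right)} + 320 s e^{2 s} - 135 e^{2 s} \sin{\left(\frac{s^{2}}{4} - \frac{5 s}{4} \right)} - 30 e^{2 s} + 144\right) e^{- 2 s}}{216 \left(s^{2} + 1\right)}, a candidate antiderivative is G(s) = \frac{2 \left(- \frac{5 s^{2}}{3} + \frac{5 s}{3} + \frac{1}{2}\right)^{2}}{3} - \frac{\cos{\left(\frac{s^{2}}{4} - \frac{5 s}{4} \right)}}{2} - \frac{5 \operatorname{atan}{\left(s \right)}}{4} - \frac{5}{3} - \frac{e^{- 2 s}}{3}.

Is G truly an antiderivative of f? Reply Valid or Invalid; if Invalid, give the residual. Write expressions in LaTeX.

Valid: G'(s) = f(s).

d/ds[G] = \frac{1600 s^{5} e^{2 s} - 2400 s^{4} e^{2 s} + 54 s^{3} e^{2 s} \sin{\left(\frac{s^{2}}{4} - \frac{5 s}{4} \right)} + 1920 s^{3} e^{2 s} - 135 s^{2} e^{2 s} \sin{\left(\frac{s^{2}}{4} - \frac{5 s}{4} \right)} - 2160 s^{2} e^{2 s} + 144 s^{2} + 54 s e^{2 s} \sin{\left(\frac{s^{2}}{4} - \frac{5 s}{4} \right)} + 320 s e^{2 s} - 135 e^{2 s} \sin{\left(\frac{s^{2}}{4} - \frac{5 s}{4} \right)} - 30 e^{2 s} + 144}{216 s^{2} e^{2 s} + 216 e^{2 s}}
This equals f(s) exactly, so the claim holds.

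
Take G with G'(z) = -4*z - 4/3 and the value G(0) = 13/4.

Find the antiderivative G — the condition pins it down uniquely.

G(z) = (-24*z**2 - 16*z + 39)/12

Any candidate G(z) must reproduce the stated G'(z) exactly.
A general antiderivative is -2*z**2 - 4*z/3 + 5/4 + C.
The condition gives C = 13/4 - (5/4) = 2.
So G(z) = (-24*z**2 - 16*z + 39)/12.
Check: d/dz[(-24*z**2 - 16*z + 39)/12] = -4*z - 4/3 = G'(z).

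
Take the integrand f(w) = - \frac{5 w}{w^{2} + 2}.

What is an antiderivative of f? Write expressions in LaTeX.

The substitution u = \frac{w^{4}}{2} + 2 w^{2} + 2 works: f is exactly (dF/du)*(du/dw) for that inner function.
Check: d/dw[- \frac{5 \log{\left(\frac{w^{4}}{2} + 2 w^{2} + 2 \right)}}{4}] = - \frac{5 w}{w^{2} + 2} = f(w).

An antiderivative is F(w) = - \frac{5 \log{\left(\frac{w^{4}}{2} + 2 w^{2} + 2 \right)}}{4}.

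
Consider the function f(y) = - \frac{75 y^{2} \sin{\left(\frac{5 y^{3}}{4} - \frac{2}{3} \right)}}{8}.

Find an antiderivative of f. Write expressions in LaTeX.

An antiderivative is F(y) = \frac{5 \cos{\left(\frac{5 y^{3}}{4} - \frac{2}{3} \right)}}{2}.

f matches the chain-rule pattern g'(h)*h' with inner function h(y) = \frac{5 y^{3}}{4} - \frac{2}{3}; substituting u = h(y) collapses the integral.
Check: d/dy[\frac{5 \cos{\left(\frac{5 y^{3}}{4} - \frac{2}{3} \right)}}{2}] = - \frac{75 y^{2} \sin{\left(\frac{5 y^{3}}{4} - \frac{2}{3} \right)}}{8} = f(y).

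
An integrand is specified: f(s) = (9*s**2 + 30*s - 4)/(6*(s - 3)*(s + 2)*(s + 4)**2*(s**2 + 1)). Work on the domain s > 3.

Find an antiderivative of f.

Factor the denominator (6*(s - 3)*(s + 2)*(s + 4)**2*(s**2 + 1)) and decompose: f = -(3833*s + 869)/(86700*(s**2 + 1)) - 587/(42483*(s + 4)) + 5/(357*(s + 4)**2) + 7/(150*(s + 2)) + 167/(14700*(s - 3)); each piece integrates to a log, atan, or power term.
Check: d/ds[-(-96526*s*log(s - 3) - 396508*s*log(s + 2) + 117400*s*log(s + 4) + 187817*s*log(s**2 + 1) + 85162*s*atan(s) - 386104*log(s - 3) - 1586032*log(s + 2) + 469600*log(s + 4) + 751268*log(s**2 + 1) + 340648*atan(s) + 119000)/(8496600*(s + 4))] = (9*s**2 + 30*s - 4)/(6*s**6 + 42*s**5 + 18*s**4 - 342*s**3 - 564*s**2 - 384*s - 576), which equals f(s).

An antiderivative is F(s) = -(-96526*s*log(s - 3) - 396508*s*log(s + 2) + 117400*s*log(s + 4) + 187817*s*log(s**2 + 1) + 85162*s*atan(s) - 386104*log(s - 3) - 1586032*log(s + 2) + 469600*log(s + 4) + 751268*log(s**2 + 1) + 340648*atan(s) + 119000)/(8496600*(s + 4)).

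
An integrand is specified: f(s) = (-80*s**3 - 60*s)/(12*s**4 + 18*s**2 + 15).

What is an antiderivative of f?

An antiderivative is F(s) = -5*log(2*s**4 + 3*s**2 + 5/2)/3.

f matches the chain-rule pattern g'(h)*h' with inner function h(s) = 2*s**4 + 3*s**2 + 5/2; substituting u = h(s) collapses the integral.
Check: d/ds[-5*log(2*s**4 + 3*s**2 + 5/2)/3] = (-80*s**3 - 60*s)/(12*s**4 + 18*s**2 + 15) = f(s).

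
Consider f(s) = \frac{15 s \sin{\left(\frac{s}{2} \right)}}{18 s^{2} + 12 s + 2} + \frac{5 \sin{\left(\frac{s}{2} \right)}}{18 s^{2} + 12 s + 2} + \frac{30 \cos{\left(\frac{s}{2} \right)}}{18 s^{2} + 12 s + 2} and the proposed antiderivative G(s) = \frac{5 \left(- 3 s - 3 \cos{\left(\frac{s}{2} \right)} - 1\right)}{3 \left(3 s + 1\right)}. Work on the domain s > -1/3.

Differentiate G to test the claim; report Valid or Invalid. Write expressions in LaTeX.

d/ds[G] = \frac{15 s \sin{\left(\frac{s}{2} \right)} + 5 \sin{\left(\frac{s}{2} \right)} + 30 \cos{\left(\frac{s}{2} \right)}}{18 s^{2} + 12 s + 2}
This equals f(s) exactly, so the claim holds.

Valid - the claim checks out under differentiation.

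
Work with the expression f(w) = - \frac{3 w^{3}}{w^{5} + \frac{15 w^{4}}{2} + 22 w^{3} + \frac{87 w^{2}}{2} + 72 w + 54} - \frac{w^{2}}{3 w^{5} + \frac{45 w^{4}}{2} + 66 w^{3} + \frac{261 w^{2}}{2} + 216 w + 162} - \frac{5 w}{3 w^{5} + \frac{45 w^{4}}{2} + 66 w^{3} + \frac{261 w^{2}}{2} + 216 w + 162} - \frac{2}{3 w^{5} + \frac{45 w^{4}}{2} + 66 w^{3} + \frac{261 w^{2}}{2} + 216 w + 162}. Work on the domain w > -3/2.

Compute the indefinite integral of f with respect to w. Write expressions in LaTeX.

Factor the denominator (3 \left(w + 3\right)^{2} \left(2 w + 3\right) \left(w^{2} + 4\right)) and decompose: f = - \frac{2 \left(83 w - 262\right)}{975 \left(w^{2} + 4\right)} + \frac{1076}{675 \left(2 w + 3\right)} - \frac{220}{351 \left(w + 3\right)} - \frac{38}{9 \left(w + 3\right)^{2}}; each piece integrates to a log, atan, or power term.
Check: d/dw[\frac{6994 w \log{\left(w + \frac{3}{2} \right)} - 5500 w \log{\left(w + 3 \right)} - 747 w \log{\left(w^{2} + 4 \right)} + 2358 w \operatorname{atan}{\left(\frac{w}{2} \right)} + 20982 \log{\left(w + \frac{3}{2} \right)} - 16500 \log{\left(w + 3 \right)} - 2241 \log{\left(w^{2} + 4 \right)} + 7074 \operatorname{atan}{\left(\frac{w}{2} \right)} + 37050}{8775 w + 26325}] = \frac{- 18 w^{3} - 2 w^{2} - 10 w - 4}{6 w^{5} + 45 w^{4} + 132 w^{3} + 261 w^{2} + 432 w + 324}, which equals f(w).

F(w) = \frac{6994 w \log{\left(w + \frac{3}{2} \right)} - 5500 w \log{\left(w + 3 \right)} - 747 w \log{\left(w^{2} + 4 \right)} + 2358 w \operatorname{atan}{\left(\frac{w}{2} \right)} + 20982 \log{\left(w + \frac{3}{2} \right)} - 16500 \log{\left(w + 3 \right)} - 2241 \log{\left(w^{2} + 4 \right)} + 7074 \operatorname{atan}{\left(\frac{w}{2} \right)} + 37050}{8775 w + 26325} + C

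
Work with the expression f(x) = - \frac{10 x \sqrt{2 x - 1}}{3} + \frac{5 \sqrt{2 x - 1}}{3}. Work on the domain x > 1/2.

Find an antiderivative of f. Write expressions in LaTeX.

Integrate term by term and add the pieces.
Check: d/dx[- \frac{\left(2 x - 1\right)^{\frac{5}{2}}}{3}] = - \frac{10 x \sqrt{2 x - 1}}{3} + \frac{5 \sqrt{2 x - 1}}{3} = f(x).

An antiderivative is F(x) = - \frac{\left(2 x - 1\right)^{\frac{5}{2}}}{3}.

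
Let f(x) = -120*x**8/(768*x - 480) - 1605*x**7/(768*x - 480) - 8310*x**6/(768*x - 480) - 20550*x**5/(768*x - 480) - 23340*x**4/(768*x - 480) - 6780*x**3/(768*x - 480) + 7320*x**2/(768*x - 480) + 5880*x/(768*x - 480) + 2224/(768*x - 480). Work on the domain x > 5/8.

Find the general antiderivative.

The integrand splits into summands that can be handled one at a time.
Check: d/dx[-5*(-x**2/4 - x - 1/2)**4 + 4*log(4*x - 5/2)/3] = (-120*x**8 - 1605*x**7 - 8310*x**6 - 20550*x**5 - 23340*x**4 - 6780*x**3 + 7320*x**2 + 5880*x + 2224)/(768*x - 480), which equals f(x).

F(x) = -5*(-x**2/4 - x - 1/2)**4 + 4*log(4*x - 5/2)/3 + C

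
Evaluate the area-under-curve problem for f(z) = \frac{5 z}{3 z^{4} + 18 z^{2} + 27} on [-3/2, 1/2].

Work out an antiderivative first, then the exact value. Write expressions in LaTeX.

f matches the chain-rule pattern g'(h)*h' with inner function h(z) = 2 z^{2} + 6; substituting u = h(z) collapses the integral.
F(z) = - \frac{5}{3 \left(2 z^{2} + 6\right)} is an antiderivative of f.
Check: d/dz[- \frac{5}{3 \left(2 z^{2} + 6\right)}] = \frac{5 z}{3 z^{4} + 18 z^{2} + 27} = f(z).
F(1/2) = - \frac{10}{39}; F(-3/2) = - \frac{10}{63}.
Integral = F(1/2) - F(-3/2) = - \frac{80}{819}.

Antiderivative: F(z) = - \frac{5}{3 \left(2 z^{2} + 6\right)}; value = - \frac{80}{819}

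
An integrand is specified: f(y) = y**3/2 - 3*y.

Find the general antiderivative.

The integrand splits into summands that can be handled one at a time.
Check: d/dy[y**2*(y**2 - 12)/8] = y**3/2 - 3*y = f(y).

F(y) = y**2*(y**2 - 12)/8 + C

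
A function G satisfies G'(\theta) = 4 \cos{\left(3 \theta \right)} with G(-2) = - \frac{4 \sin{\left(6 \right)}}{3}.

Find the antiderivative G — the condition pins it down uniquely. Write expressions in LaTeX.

Check a candidate G(\theta) by differentiating: d/d\theta[G] must match the given G'(\theta).
A general antiderivative is \frac{4 \sin{\left(3 \theta \right)}}{3} + C.
The condition gives C = - \frac{4 \sin{\left(6 \right)}}{3} - (- \frac{4 \sin{\left(6 \right)}}{3}) = 0.
So G(\theta) = \frac{4 \sin{\left(3 \theta \right)}}{3}.
Check: d/d\theta[\frac{4 \sin{\left(3 \theta \right)}}{3}] = 4 \cos{\left(3 \theta \right)} = G'(\theta).

G(\theta) = \frac{4 \sin{\left(3 \theta \right)}}{3}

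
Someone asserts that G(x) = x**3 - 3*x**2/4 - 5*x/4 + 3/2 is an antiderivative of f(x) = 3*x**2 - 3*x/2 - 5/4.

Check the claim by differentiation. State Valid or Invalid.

Valid - the claim checks out under differentiation.

d/dx[G] = 3*x**2 - 3*x/2 - 5/4
This equals f(x) exactly, so the claim holds.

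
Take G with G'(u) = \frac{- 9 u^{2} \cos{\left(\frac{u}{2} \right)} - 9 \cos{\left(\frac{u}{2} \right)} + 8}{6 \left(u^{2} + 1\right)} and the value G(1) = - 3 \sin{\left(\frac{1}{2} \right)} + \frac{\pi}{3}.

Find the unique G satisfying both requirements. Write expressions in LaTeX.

G(u) = - 3 \sin{\left(\frac{u}{2} \right)} + \frac{4 \operatorname{atan}{\left(u \right)}}{3}

The proposed G(u) is checked by its d/du: the result must match the given G'(u).
A general antiderivative is - 3 \sin{\left(\frac{u}{2} \right)} + \frac{4 \operatorname{atan}{\left(u \right)}}{3} + C.
The condition gives C = - 3 \sin{\left(\frac{1}{2} \right)} + \frac{\pi}{3} - (- 3 \sin{\left(\frac{1}{2} \right)} + \frac{\pi}{3}) = 0.
So G(u) = - 3 \sin{\left(\frac{u}{2} \right)} + \frac{4 \operatorname{atan}{\left(u \right)}}{3}.
Check: d/du[- 3 \sin{\left(\frac{u}{2} \right)} + \frac{4 \operatorname{atan}{\left(u \right)}}{3}] = \frac{- 9 u^{2} \cos{\left(\frac{u}{2} \right)} - 9 \cos{\left(\frac{u}{2} \right)} + 8}{6 u^{2} + 6}, which equals G'(u).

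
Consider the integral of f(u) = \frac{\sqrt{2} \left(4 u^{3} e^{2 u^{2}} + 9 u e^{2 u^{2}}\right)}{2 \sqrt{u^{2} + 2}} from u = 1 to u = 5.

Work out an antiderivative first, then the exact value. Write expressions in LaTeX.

f has the shape v'r + vr' for v = \sqrt{\frac{u^{2}}{2} + 1} and r = e^{2 u^{2}} — it is the derivative of the product v*r.
F(u) = \sqrt{\frac{u^{2}}{2} + 1} e^{2 u^{2}} is an antiderivative of f.
Check: d/du[\sqrt{\frac{u^{2}}{2} + 1} e^{2 u^{2}}] = \frac{\sqrt{2} \left(4 u^{3} e^{2 u^{2}} + 9 u e^{2 u^{2}}\right)}{2 \sqrt{u^{2} + 2}} = f(u).
F(5) = \frac{3 \sqrt{6} e^{50}}{2}; F(1) = \frac{\sqrt{6} e^{2}}{2}.
Integral = F(5) - F(1) = - \frac{\sqrt{6} e^{2}}{2} + \frac{3 \sqrt{6} e^{50}}{2}.

Antiderivative: F(u) = \sqrt{\frac{u^{2}}{2} + 1} e^{2 u^{2}}; value = - \frac{\sqrt{6} e^{2}}{2} + \frac{3 \sqrt{6} e^{50}}{2}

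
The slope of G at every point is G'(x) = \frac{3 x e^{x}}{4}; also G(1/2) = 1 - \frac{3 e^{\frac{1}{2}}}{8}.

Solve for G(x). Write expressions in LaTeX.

G'(x) has the shape u'v + uv' for u = \frac{3 x}{4} - \frac{3}{4} and v = e^{x} — it is the derivative of the product u*v.
A general antiderivative is \frac{\left(3 x - 3\right) e^{x}}{4} + C.
The condition gives C = 1 - \frac{3 e^{\frac{1}{2}}}{8} - (- \frac{3 e^{\frac{1}{2}}}{8}) = 1.
So G(x) = \frac{\left(3 x - 3\right) e^{x}}{4} + 1.
Check: d/dx[\frac{\left(3 x - 3\right) e^{x}}{4} + 1] = \frac{3 x e^{x}}{4} = G'(x).

G(x) = \frac{\left(3 x - 3\right) e^{x}}{4} + 1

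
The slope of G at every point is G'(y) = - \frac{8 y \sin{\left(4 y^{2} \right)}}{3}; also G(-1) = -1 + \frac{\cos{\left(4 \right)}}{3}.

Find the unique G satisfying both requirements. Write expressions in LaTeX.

G'(y) matches the chain-rule pattern g'(h)*h' with inner function h(y) = 4 y^{2}; substituting u = h(y) collapses the integral.
A general antiderivative is \frac{\cos{\left(4 y^{2} \right)}}{3} + C.
The condition gives C = -1 + \frac{\cos{\left(4 \right)}}{3} - (\frac{\cos{\left(4 \right)}}{3}) = -1.
So G(y) = \frac{\cos{\left(4 y^{2} \right)}}{3} - 1.
Check: d/dy[\frac{\cos{\left(4 y^{2} \right)}}{3} - 1] = - \frac{8 y \sin{\left(4 y^{2} \right)}}{3} = G'(y).

G(y) = \frac{\cos{\left(4 y^{2} \right)}}{3} - 1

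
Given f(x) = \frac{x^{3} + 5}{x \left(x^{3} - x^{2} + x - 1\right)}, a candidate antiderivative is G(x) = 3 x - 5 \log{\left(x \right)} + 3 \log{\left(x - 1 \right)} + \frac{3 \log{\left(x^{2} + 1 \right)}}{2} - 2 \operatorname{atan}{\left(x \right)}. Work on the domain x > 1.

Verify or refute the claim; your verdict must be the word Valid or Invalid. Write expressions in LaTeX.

d/dx[G] = \frac{3 x^{4} - 2 x^{3} + 3 x^{2} - 3 x + 5}{x^{4} - x^{3} + x^{2} - x}
d/dx[G] - f(x) = 3 != 0.

Invalid: d/dx[G] - f = 3, which is not 0.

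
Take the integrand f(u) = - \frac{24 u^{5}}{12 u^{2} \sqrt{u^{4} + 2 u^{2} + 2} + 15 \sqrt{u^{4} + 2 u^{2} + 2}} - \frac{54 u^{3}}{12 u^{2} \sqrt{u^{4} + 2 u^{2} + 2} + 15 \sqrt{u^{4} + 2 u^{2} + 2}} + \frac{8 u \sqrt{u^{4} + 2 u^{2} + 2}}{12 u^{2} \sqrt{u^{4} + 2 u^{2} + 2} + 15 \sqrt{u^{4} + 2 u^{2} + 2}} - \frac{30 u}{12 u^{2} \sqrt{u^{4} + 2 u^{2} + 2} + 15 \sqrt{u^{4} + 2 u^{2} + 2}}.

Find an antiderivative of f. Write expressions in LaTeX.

An antiderivative is F(u) = \frac{- 3 \sqrt{u^{4} + 2 u^{2} + 2} + \log{\left(4 u^{2} + 5 \right)}}{3}.

The integrand splits into summands that can be handled one at a time.
Check: d/du[\frac{- 3 \sqrt{u^{4} + 2 u^{2} + 2} + \log{\left(4 u^{2} + 5 \right)}}{3}] = \frac{- 24 u^{5} - 54 u^{3} + 8 u \sqrt{u^{4} + 2 u^{2} + 2} - 30 u}{12 u^{2} \sqrt{u^{4} + 2 u^{2} + 2} + 15 \sqrt{u^{4} + 2 u^{2} + 2}}, which equals f(u).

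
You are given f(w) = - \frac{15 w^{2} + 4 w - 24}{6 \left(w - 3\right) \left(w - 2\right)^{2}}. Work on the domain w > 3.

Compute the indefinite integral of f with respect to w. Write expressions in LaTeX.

F(w) = \frac{- 123 \left(w - 2\right) \log{\left(w - 3 \right)} + 108 \left(w - 2\right) \log{\left(w - 2 \right)} - 44}{6 \left(w - 2\right)} + C

Factor the denominator (6 \left(w - 3\right) \left(w - 2\right)^{2}) and decompose: f = \frac{18}{w - 2} + \frac{22}{3 \left(w - 2\right)^{2}} - \frac{41}{2 \left(w - 3\right)}; each piece integrates to a log, atan, or power term.
Check: d/dw[\frac{- 123 \left(w - 2\right) \log{\left(w - 3 \right)} + 108 \left(w - 2\right) \log{\left(w - 2 \right)} - 44}{6 \left(w - 2\right)}] = \frac{- 15 w^{2} - 4 w + 24}{6 w^{3} - 42 w^{2} + 96 w - 72}, which equals f(w).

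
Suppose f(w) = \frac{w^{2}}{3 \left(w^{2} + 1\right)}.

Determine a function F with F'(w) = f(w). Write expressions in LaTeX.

An antiderivative is F(w) = \frac{w}{3} - \frac{\operatorname{atan}{\left(w \right)}}{3}.

Whatever form F(w) takes, F'(w) = f(w) is non-negotiable.
Check: d/dw[\frac{w}{3} - \frac{\operatorname{atan}{\left(w \right)}}{3}] = \frac{w^{2}}{3 w^{2} + 3}, which equals f(w).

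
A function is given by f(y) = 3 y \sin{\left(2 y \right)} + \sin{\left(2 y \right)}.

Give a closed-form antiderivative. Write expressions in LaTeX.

An antiderivative is F(y) = - \frac{6 y \cos{\left(2 y \right)} - 3 \sin{\left(2 y \right)} + 2 \cos{\left(2 y \right)}}{4}.

Integrate term by term and add the pieces.
Check: d/dy[- \frac{6 y \cos{\left(2 y \right)} - 3 \sin{\left(2 y \right)} + 2 \cos{\left(2 y \right)}}{4}] = 3 y \sin{\left(2 y \right)} + \sin{\left(2 y \right)} = f(y).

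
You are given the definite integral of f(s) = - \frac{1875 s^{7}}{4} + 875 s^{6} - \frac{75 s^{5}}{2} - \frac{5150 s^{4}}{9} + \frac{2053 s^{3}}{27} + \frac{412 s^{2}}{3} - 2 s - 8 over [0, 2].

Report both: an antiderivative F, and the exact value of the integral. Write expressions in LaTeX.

The substitution u = - \frac{5 s^{2}}{2} + \frac{4 s}{3} + 1 works: f is exactly (dF/du)*(du/ds) for that inner function.
F(s) = - \frac{1875 s^{8}}{32} + 125 s^{7} - \frac{25 s^{6}}{4} - \frac{1030 s^{5}}{9} + \frac{2053 s^{4}}{108} + \frac{412 s^{3}}{9} - s^{2} - 8 s is an antiderivative of f.
Check: d/ds[- \frac{1875 s^{8}}{32} + 125 s^{7} - \frac{25 s^{6}}{4} - \frac{1030 s^{5}}{9} + \frac{2053 s^{4}}{108} + \frac{412 s^{3}}{9} - s^{2} - 8 s] = - \frac{1875 s^{7}}{4} + 875 s^{6} - \frac{75 s^{5}}{2} - \frac{5150 s^{4}}{9} + \frac{2053 s^{3}}{27} + \frac{412 s^{2}}{3} - 2 s - 8 = f(s).
F(2) = - \frac{65120}{27}; F(0) = 0.
Integral = F(2) - F(0) = - \frac{65120}{27}.

Antiderivative: F(s) = - \frac{1875 s^{8}}{32} + 125 s^{7} - \frac{25 s^{6}}{4} - \frac{1030 s^{5}}{9} + \frac{2053 s^{4}}{108} + \frac{412 s^{3}}{9} - s^{2} - 8 s; value = - \frac{65120}{27}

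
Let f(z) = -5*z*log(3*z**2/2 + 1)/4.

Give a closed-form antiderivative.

An antiderivative is F(z) = 5*(-3*z**2*log(3*z**2/2 + 1) + 3*z**2 - 2*log(3*z**2 + 2))/24.

Check any antiderivative F(z) by computing F'(z) and comparing it with f(z).
Check: d/dz[5*(-3*z**2*log(3*z**2/2 + 1) + 3*z**2 - 2*log(3*z**2 + 2))/24] = -5*z*log(3*z**2/2 + 1)/4 = f(z).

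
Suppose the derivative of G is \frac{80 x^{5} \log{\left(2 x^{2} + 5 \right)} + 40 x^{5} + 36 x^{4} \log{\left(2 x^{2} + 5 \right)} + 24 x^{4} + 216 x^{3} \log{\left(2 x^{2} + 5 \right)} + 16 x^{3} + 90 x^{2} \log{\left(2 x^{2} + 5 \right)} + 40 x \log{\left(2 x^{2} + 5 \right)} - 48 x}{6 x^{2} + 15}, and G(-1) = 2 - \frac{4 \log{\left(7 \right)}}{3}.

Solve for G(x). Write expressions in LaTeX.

Recognize the product-rule pattern: G'(x) = u'v + uv' with u = \frac{10 x^{4}}{3} + 2 x^{3} + \frac{4 x^{2}}{3} - 4, v = \log{\left(2 x^{2} + 5 \right)}, so integration by parts undoes it.
A general antiderivative is - 2 \left(- \frac{5 x^{4}}{3} - x^{3} - \frac{2 x^{2}}{3} + 2\right) \log{\left(2 x^{2} + 5 \right)} + C.
The condition gives C = 2 - \frac{4 \log{\left(7 \right)}}{3} - (- \frac{4 \log{\left(7 \right)}}{3}) = 2.
So G(x) = \frac{10 x^{4} \log{\left(2 x^{2} + 5 \right)}}{3} + 2 x^{3} \log{\left(2 x^{2} + 5 \right)} + \frac{4 x^{2} \log{\left(2 x^{2} + 5 \right)}}{3} - 4 \log{\left(2 x^{2} + 5 \right)} + 2.
Check: d/dx[\frac{10 x^{4} \log{\left(2 x^{2} + 5 \right)}}{3} + 2 x^{3} \log{\left(2 x^{2} + 5 \right)} + \frac{4 x^{2} \log{\left(2 x^{2} + 5 \right)}}{3} - 4 \log{\left(2 x^{2} + 5 \right)} + 2] = \frac{80 x^{5} \log{\left(2 x^{2} + 5 \right)} + 40 x^{5} + 36 x^{4} \log{\left(2 x^{2} + 5 \right)} + 24 x^{4} + 216 x^{3} \log{\left(2 x^{2} + 5 \right)} + 16 x^{3} + 90 x^{2} \log{\left(2 x^{2} + 5 \right)} + 40 x \log{\left(2 x^{2} + 5 \right)} - 48 x}{6 x^{2} + 15} = G'(x).

G(x) = \frac{10 x^{4} \log{\left(2 x^{2} + 5 \right)}}{3} + 2 x^{3} \log{\left(2 x^{2} + 5 \right)} + \frac{4 x^{2} \log{\left(2 x^{2} + 5 \right)}}{3} - 4 \log{\left(2 x^{2} + 5 \right)} + 2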